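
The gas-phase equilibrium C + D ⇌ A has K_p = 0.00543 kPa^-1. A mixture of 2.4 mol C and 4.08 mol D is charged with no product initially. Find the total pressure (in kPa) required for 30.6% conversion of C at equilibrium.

P = 139 kPa

Basis: 2.4 mol C initially; let X = conversion of C. Extent ξ = 2.4X.
At extent ξ: n_C = 2.4 − 2.4X; n_D = 4.08 − 2.4X; n_A = 2.4X.
n_T = Σnᵢ = 6.48 − 2.4X.
K_p = p_A / (p_C p_D) with p_i = (n_i/n_T)·P.
At X = 0.306: the mole-fraction product g(X) = Π y_i^ν_i = 0.7572. Since K_p = g(X)·P^{-1}, P = (g/K_p)^(1/1) = (0.7572/0.00543)^(1/1) = 139 kPa.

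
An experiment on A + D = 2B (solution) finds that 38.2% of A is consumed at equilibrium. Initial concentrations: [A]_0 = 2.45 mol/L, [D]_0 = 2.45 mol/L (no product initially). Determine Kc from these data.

Kc = 1.53

Let X = conversion of A.
Concentrations: [A] = 2.45 − 2.45X; [D] = 2.45 − 2.45X; [B] = 4.9X.
At X = 0.382: [A] = 1.51, [D] = 1.51, [B] = 1.87.
Kc = [B]^2 / ([A] [D]) = 1.53.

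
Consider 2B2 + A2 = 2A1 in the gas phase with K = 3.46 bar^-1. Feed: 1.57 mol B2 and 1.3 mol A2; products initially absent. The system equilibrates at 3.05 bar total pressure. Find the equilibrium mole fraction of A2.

Basis: 1.57 mol B2 initially; let X = conversion of B2. Extent ξ = 0.785X.
Mole table: n_B2 = 1.57 − 1.57X; n_A2 = 1.3 − 0.785X; n_A1 = 1.57X.
n_T = Σnᵢ = 2.87 − 0.785X.
Mole fractions y_i = n_i/n_T; K = p_A1^2 / (p_B2^2 p_A2) with p_i = y_i·P.
Equating to 3.46 bar^-1 and solving on 0 < X < 1: X = 0.653.
Then n_A2 = 0.788, n_T = 2.36, so y_A2 = 0.334.

y_A2 = 0.334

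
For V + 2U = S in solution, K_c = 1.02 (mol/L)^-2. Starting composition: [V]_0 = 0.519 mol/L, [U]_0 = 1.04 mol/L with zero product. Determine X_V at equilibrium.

X = 0.331

Let X = conversion of V; extent ξ = 0.519·X mol/L.
Concentrations: [V] = 0.519 − 0.519X; [U] = 1.04 − 1.04X; [S] = 0.519X.
K_c = [S] / ([V] [U]^2).
This equals 1.02 at X = 0.331 (the root in 0 < X < 1).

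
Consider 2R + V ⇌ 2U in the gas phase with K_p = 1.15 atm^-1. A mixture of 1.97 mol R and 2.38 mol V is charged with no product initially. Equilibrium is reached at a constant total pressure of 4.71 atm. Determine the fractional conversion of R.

X = 0.616

Let X = conversion of R (basis 1.97 mol R); extent of reaction ξ = 0.985X.
Mole table: n_R = 1.97 − 1.97X; n_V = 2.38 − 0.985X; n_U = 1.97X.
Total moles n_T = 4.35 − 0.985X.
Mole fractions y_i = n_i/n_T; K_p = p_U^2 / (p_R^2 p_V) with p_i = y_i·P.
This yields a degree-3 equation in X; solving on (0,1), X = 0.616.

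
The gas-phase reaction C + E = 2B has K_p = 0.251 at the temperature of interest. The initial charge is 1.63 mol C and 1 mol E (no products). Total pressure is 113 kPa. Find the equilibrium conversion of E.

Take 1 mol E as basis and let X be its fractional conversion, so ξ = X.
Mole table: n_C = 1.63 − X; n_E = 1 − X; n_B = 2X.
n_T stays at 2.63 (no change in mole number).
y_i = n_i/n_T, p_i = y_i·P. K_p = p_B^2 / (p_C p_E).
Setting this equal to 0.251 and taking the physical root (0 < X < 1) gives X = 0.254.

X = 0.254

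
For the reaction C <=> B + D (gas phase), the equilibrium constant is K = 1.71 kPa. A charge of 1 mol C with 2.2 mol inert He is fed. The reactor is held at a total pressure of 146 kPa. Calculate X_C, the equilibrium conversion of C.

X = 0.180

Let X = conversion of C (basis 1 mol C); extent of reaction ξ = X.
Mole table: n_C = 1 − X; n_B = X; n_D = X; n_I = 2.2 (inert).
Summing: n_T = 3.2 + X.
Mole fractions y_i = n_i/n_T; K = p_B p_D / (p_C) with p_i = y_i·P.
Equating to 1.71 kPa and solving on 0 < X < 1: X = 0.180.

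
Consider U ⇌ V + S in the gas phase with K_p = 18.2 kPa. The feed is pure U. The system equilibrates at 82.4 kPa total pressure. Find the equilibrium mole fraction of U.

y_U = 0.403

Basis: 1 mol U initially; let X = conversion of U. Extent ξ = X.
Species balance: n_U = 1 − X; n_V = X; n_S = X.
Total moles n_T = 1 + X.
y_i = n_i/n_T, p_i = y_i·P. K_p = p_V p_S / (p_U).
Equating to 18.2 kPa and solving on 0 < X < 1: X = 0.425.
Then n_U = 0.575, n_T = 1.43, so y_U = 0.403.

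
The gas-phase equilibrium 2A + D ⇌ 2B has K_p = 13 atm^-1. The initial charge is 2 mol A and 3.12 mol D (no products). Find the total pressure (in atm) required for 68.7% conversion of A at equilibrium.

P = 0.675 atm

Basis: 2 mol A initially; let X = conversion of A. Extent ξ = X.
At extent ξ: n_A = 2 − 2X; n_D = 3.12 − X; n_B = 2X.
n_T = Σnᵢ = 5.12 − X.
K_p = p_B^2 / (p_A^2 p_D) with p_i = (n_i/n_T)·P.
At X = 0.687: the mole-fraction product g(X) = Π y_i^ν_i = 8.778. Since K_p = g(X)·P^{-1}, P = (g/K_p)^(1/1) = (8.778/13)^(1/1) = 0.675 atm.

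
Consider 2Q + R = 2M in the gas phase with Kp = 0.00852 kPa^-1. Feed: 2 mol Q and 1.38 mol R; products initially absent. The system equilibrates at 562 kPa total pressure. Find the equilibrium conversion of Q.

X = 0.543

Take 2 mol Q as basis and let X be its fractional conversion, so ξ = X.
At extent ξ: n_Q = 2 − 2X; n_R = 1.38 − X; n_M = 2X.
Total moles n_T = 3.38 − X.
Mole fractions y_i = n_i/n_T; Kp = p_M^2 / (p_Q^2 p_R) with p_i = y_i·P.
This yields a degree-3 equation in X; solving on (0,1), X = 0.543.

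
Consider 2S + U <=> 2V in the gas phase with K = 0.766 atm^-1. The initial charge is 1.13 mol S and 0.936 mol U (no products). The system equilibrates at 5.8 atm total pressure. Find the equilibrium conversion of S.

Let X = conversion of S (basis 1.13 mol S); extent of reaction ξ = 0.565X.
Moles: n_S = 1.13 − 1.13X; n_U = 0.936 − 0.565X; n_V = 1.13X.
n_T = Σnᵢ = 2.07 − 0.565X.
Mole fractions y_i = n_i/n_T; K = p_V^2 / (p_S^2 p_U) with p_i = y_i·P.
Equating to 0.766 atm^-1 and solving on 0 < X < 1: X = 0.557.

X = 0.557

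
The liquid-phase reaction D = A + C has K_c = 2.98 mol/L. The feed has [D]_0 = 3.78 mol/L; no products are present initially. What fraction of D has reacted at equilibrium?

Let X = conversion of D; extent ξ = 3.78·X mol/L.
Concentrations: [D] = 3.78 − 3.78X; [A] = 3.78X; [C] = 3.78X.
K_c = [A] [C] / ([D]).
Solving K_c = 2.98 for X ∈ (0,1): X = 0.577.

X = 0.577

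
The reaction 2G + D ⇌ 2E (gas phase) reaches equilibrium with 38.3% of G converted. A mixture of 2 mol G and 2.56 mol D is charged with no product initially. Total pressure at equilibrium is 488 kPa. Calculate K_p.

Basis: 2 mol G initially; let X = conversion of G. Extent ξ = X.
Moles: n_G = 2 − 2X; n_D = 2.56 − X; n_E = 2X.
Total moles n_T = 4.56 − X.
At X = 0.383: n_G = 1.23, n_D = 2.18, n_E = 0.766, n_T = 4.18.
p_i = (n_i/n_T)·P. K_p = p_E^2 / (p_G^2 p_D) = 0.00152 kPa^-1.

K_p = 0.00152 kPa^-1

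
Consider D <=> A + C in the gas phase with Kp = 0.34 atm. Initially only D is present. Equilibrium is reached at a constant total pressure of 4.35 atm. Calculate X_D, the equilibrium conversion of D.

Basis: 1 mol D initially; let X = conversion of D. Extent ξ = X.
Moles: n_D = 1 − X; n_A = X; n_C = X.
Summing: n_T = 1 + X.
With p_i = (n_i/n_T)P, Kp = p_A p_C / (p_D).
Substituting and setting equal to 0.34 atm gives a polynomial in X; the root in (0,1) is X = 0.269.

X = 0.269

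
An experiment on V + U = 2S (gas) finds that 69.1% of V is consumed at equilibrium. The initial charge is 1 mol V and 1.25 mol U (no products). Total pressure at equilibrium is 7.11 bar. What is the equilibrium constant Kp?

Let X = conversion of V (basis 1 mol V); extent of reaction ξ = X.
Mole table: n_V = 1 − X; n_U = 1.25 − X; n_S = 2X.
Total moles n_T = 2.25 (Δν = 0, constant).
At X = 0.691: n_V = 0.309, n_U = 0.559, n_S = 1.38, n_T = 2.25.
p_i = (n_i/n_T)·P. Kp = p_S^2 / (p_V p_U) = 11.1.

Kp = 11.1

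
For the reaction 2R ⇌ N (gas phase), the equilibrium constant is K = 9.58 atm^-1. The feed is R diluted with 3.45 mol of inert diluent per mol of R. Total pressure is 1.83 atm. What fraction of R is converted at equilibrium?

Basis: 1 mol R initially; let X = conversion of R. Extent ξ = 0.5X.
Moles: n_R = 1 − X; n_N = 0.5X; n_I = 3.45 (inert).
Summing: n_T = 4.45 − 0.5X.
y_i = n_i/n_T, p_i = y_i·P. K = p_N / (p_R^2).
Setting this equal to 9.58 atm^-1 and taking the physical root (0 < X < 1) gives X = 0.712.

X = 0.712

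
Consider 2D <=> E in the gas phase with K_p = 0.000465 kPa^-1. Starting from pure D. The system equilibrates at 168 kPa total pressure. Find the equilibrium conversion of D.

X = 0.127

Basis: 1 mol D initially; let X = conversion of D. Extent ξ = 0.5X.
Species balance: n_D = 1 − X; n_E = 0.5X.
Summing: n_T = 1 − 0.5X.
With p_i = (n_i/n_T)P, K_p = p_E / (p_D^2).
Equating to 0.000465 kPa^-1 and solving on 0 < X < 1: X = 0.127.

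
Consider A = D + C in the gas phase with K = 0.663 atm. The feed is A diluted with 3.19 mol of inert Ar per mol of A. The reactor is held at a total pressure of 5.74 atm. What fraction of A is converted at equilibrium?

Basis: 1 mol A initially; let X = conversion of A. Extent ξ = X.
At extent ξ: n_A = 1 − X; n_D = X; n_C = X; n_I = 3.19 (inert).
Total moles n_T = 4.19 + X.
y_i = n_i/n_T, p_i = y_i·P. K = p_D p_C / (p_A).
This yields a degree-2 equation in X; solving on (0,1), X = 0.514.

X = 0.514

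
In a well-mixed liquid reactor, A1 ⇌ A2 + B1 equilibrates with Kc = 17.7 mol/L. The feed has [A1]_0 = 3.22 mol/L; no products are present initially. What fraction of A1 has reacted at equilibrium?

Let X = conversion of A1; extent ξ = 3.22·X mol/L.
Concentrations: [A1] = 3.22 − 3.22X; [A2] = 3.22X; [B1] = 3.22X.
Kc = [A2] [B1] / ([A1]).
Equating to 17.7 mol/L: the physical root is X = 0.864.

X = 0.864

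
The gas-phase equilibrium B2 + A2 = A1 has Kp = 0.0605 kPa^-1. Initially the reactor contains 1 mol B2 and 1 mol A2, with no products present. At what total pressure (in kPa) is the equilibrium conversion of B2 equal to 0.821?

P = 499 kPa

Take 1 mol B2 as basis and let X be its fractional conversion, so ξ = X.
Species balance: n_B2 = 1 − X; n_A2 = 1 − X; n_A1 = X.
n_T = Σnᵢ = 2 − X.
Kp = p_A1 / (p_B2 p_A2) with p_i = (n_i/n_T)·P.
At X = 0.821: the mole-fraction product g(X) = Π y_i^ν_i = 30.21. Since Kp = g(X)·P^{-1}, P = (g/Kp)^(1/1) = (30.21/0.0605)^(1/1) = 499 kPa.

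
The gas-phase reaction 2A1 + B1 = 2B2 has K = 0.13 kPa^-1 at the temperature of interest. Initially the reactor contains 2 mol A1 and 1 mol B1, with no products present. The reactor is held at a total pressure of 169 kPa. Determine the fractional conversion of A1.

X = 0.645

Basis: 2 mol A1 initially; let X = conversion of A1. Extent ξ = X.
Mole table: n_A1 = 2 − 2X; n_B1 = 1 − X; n_B2 = 2X.
n_T = Σnᵢ = 3 − X.
Mole fractions y_i = n_i/n_T; K = p_B2^2 / (p_A1^2 p_B1) with p_i = y_i·P.
This yields a degree-3 equation in X; solving on (0,1), X = 0.645.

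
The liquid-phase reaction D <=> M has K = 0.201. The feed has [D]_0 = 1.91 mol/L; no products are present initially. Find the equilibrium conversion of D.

X = 0.167

Let X = conversion of D; extent ξ = 1.91·X mol/L.
Concentrations: [D] = 1.91 − 1.91X; [M] = 1.91X.
K = [M] / ([D]).
This equals 0.201 at X = 0.167 (the root in 0 < X < 1).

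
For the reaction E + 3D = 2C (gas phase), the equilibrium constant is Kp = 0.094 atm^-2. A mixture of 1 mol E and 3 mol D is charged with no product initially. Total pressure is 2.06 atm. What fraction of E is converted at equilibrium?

X = 0.259

Let X = conversion of E (basis 1 mol E); extent of reaction ξ = X.
At extent ξ: n_E = 1 − X; n_D = 3 − 3X; n_C = 2X.
Summing: n_T = 4 − 2X.
y_i = n_i/n_T, p_i = y_i·P. Kp = p_C^2 / (p_E p_D^3).
Setting this equal to 0.094 atm^-2 and taking the physical root (0 < X < 1) gives X = 0.259.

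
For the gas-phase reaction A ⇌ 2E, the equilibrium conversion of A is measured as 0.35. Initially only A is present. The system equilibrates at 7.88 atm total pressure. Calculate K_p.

K_p = 4.4 atm

Take 1 mol A as basis and let X be its fractional conversion, so ξ = X.
Species balance: n_A = 1 − X; n_E = 2X.
Total moles n_T = 1 + X.
At X = 0.35: n_A = 0.65, n_E = 0.7, n_T = 1.35.
p_i = (n_i/n_T)·P. K_p = p_E^2 / (p_A) = 4.4 atm.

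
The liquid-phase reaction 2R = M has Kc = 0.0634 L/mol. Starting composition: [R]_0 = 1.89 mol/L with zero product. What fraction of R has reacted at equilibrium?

X = 0.166

Let X = conversion of R; extent ξ = 1.89X/2 mol/L.
Concentrations: [R] = 1.89 − 1.89X; [M] = 0.945X.
Kc = [M] / ([R]^2).
This equals 0.0634 at X = 0.166 (the root in 0 < X < 1).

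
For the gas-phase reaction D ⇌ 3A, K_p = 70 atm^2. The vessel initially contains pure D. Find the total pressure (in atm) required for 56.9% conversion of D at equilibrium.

P = 5.27 atm

Let X = conversion of D (basis 1 mol D); extent of reaction ξ = X.
Species balance: n_D = 1 − X; n_A = 3X.
Summing: n_T = 1 + 2X.
K_p = p_A^3 / (p_D) with p_i = (n_i/n_T)·P.
At X = 0.569: the mole-fraction product g(X) = Π y_i^ν_i = 2.525. Since K_p = g(X)·P^{2}, P = (K_p/g)^(1/2) = (70/2.525)^(1/2) = 5.27 atm.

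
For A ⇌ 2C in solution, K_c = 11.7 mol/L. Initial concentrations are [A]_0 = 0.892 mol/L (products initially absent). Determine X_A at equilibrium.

Let X = conversion of A; extent ξ = 0.892·X mol/L.
Concentrations: [A] = 0.892 − 0.892X; [C] = 1.78X.
K_c = [C]^2 / ([A]).
Setting equal to 11.7 and solving for X on (0,1) gives X = 0.803.

X = 0.803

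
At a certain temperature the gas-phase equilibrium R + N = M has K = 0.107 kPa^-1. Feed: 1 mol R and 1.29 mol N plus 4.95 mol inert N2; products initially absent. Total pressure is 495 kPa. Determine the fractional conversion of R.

X = 0.801

Take 1 mol R as basis and let X be its fractional conversion, so ξ = X.
Moles: n_R = 1 − X; n_N = 1.29 − X; n_M = X; n_I = 4.95 (inert).
Summing: n_T = 7.24 − X.
Mole fractions y_i = n_i/n_T; K = p_M / (p_R p_N) with p_i = y_i·P.
Substituting and setting equal to 0.107 kPa^-1 gives a polynomial in X; the root in (0,1) is X = 0.801.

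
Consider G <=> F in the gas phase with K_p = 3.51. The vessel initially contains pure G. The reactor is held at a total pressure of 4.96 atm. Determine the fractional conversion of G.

X = 0.778

Take 1 mol G as basis and let X be its fractional conversion, so ξ = X.
Moles: n_G = 1 − X; n_F = X.
Since Δν = 0, n_T = 1 throughout.
y_i = n_i/n_T, p_i = y_i·P. K_p = p_F / (p_G).
This yields a degree-1 equation in X; solving on (0,1), X = 0.778.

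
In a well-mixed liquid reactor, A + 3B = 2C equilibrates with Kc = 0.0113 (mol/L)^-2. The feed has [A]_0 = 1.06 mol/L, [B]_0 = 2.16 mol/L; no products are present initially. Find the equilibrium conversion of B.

Let X = conversion of B; extent ξ = 2.16X/3 mol/L.
Concentrations: [A] = 1.06 − 0.72X; [B] = 2.16 − 2.16X; [C] = 1.44X.
Kc = [C]^2 / ([A] [B]^3).
Setting equal to 0.0113 and solving for X on (0,1) gives X = 0.171.

X = 0.171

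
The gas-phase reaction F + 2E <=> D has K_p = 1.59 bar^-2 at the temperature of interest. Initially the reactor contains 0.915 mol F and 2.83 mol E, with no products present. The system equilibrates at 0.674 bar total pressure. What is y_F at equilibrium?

y_F = 0.205

Basis: 0.915 mol F initially; let X = conversion of F. Extent ξ = 0.915X.
Moles: n_F = 0.915 − 0.915X; n_E = 2.83 − 1.83X; n_D = 0.915X.
n_T = Σnᵢ = 3.75 − 1.83X.
With p_i = (n_i/n_T)P, K_p = p_D / (p_F p_E^2).
This yields a degree-3 equation in X; solving on (0,1), X = 0.271.
Then n_F = 0.667, n_T = 3.25, so y_F = 0.205.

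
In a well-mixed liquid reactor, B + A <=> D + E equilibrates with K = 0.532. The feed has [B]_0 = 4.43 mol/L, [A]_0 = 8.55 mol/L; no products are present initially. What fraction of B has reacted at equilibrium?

X = 0.563

Let X = conversion of B; extent ξ = 4.43·X mol/L.
Concentrations: [B] = 4.43 − 4.43X; [A] = 8.55 − 4.43X; [D] = 4.43X; [E] = 4.43X.
K = [D] [E] / ([B] [A]).
Equating to 0.532: the physical root is X = 0.563.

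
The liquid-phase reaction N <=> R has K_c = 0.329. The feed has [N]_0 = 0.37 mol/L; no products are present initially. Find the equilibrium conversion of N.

X = 0.248

Let X = conversion of N; extent ξ = 0.37·X mol/L.
Concentrations: [N] = 0.37 − 0.37X; [R] = 0.37X.
K_c = [R] / ([N]).
Setting equal to 0.329 and solving for X on (0,1) gives X = 0.248.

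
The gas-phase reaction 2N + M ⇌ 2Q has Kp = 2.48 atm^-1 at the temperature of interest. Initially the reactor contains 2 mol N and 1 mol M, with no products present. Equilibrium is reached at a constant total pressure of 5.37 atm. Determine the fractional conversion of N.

Basis: 2 mol N initially; let X = conversion of N. Extent ξ = X.
Species balance: n_N = 2 − 2X; n_M = 1 − X; n_Q = 2X.
Total moles n_T = 3 − X.
With p_i = (n_i/n_T)P, Kp = p_Q^2 / (p_N^2 p_M).
This yields a degree-3 equation in X; solving on (0,1), X = 0.599.

X = 0.599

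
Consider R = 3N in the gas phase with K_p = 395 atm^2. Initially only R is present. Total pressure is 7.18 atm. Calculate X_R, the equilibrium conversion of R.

X = 0.758

Let X = conversion of R (basis 1 mol R); extent of reaction ξ = X.
At extent ξ: n_R = 1 − X; n_N = 3X.
Total moles n_T = 1 + 2X.
With p_i = (n_i/n_T)P, K_p = p_N^3 / (p_R).
Substituting and setting equal to 395 atm^2 gives a polynomial in X; the root in (0,1) is X = 0.758.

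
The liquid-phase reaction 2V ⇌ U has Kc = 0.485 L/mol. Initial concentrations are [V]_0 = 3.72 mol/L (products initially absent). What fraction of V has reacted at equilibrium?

X = 0.594

Let X = conversion of V; extent ξ = 3.72X/2 mol/L.
Concentrations: [V] = 3.72 − 3.72X; [U] = 1.86X.
Kc = [U] / ([V]^2).
This equals 0.485 at X = 0.594 (the root in 0 < X < 1).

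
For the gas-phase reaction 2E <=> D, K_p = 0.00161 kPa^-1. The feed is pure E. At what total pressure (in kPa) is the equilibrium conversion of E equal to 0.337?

Basis: 1 mol E initially; let X = conversion of E. Extent ξ = 0.5X.
At extent ξ: n_E = 1 − X; n_D = 0.5X.
Summing: n_T = 1 − 0.5X.
K_p = p_D / (p_E^2) with p_i = (n_i/n_T)·P.
At X = 0.337: the mole-fraction product g(X) = Π y_i^ν_i = 0.3187. Since K_p = g(X)·P^{-1}, P = (g/K_p)^(1/1) = (0.3187/0.00161)^(1/1) = 198 kPa.

P = 198 kPa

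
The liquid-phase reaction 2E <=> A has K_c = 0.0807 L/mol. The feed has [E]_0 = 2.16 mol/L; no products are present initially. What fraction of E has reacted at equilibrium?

Let X = conversion of E; extent ξ = 2.16X/2 mol/L.
Concentrations: [E] = 2.16 − 2.16X; [A] = 1.08X.
K_c = [A] / ([E]^2).
This equals 0.0807 at X = 0.215 (the root in 0 < X < 1).

X = 0.215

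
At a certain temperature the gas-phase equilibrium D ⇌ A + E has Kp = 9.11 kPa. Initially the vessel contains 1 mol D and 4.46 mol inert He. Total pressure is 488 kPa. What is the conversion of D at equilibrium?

Let X = conversion of D (basis 1 mol D); extent of reaction ξ = X.
Species balance: n_D = 1 − X; n_A = X; n_E = X; n_I = 4.46 (inert).
n_T = Σnᵢ = 5.46 + X.
y_i = n_i/n_T, p_i = y_i·P. Kp = p_A p_E / (p_D).
Equating to 9.11 kPa and solving on 0 < X < 1: X = 0.278.

X = 0.278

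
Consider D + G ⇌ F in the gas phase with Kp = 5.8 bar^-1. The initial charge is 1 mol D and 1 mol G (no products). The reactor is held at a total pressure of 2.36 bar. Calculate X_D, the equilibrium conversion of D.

Basis: 1 mol D initially; let X = conversion of D. Extent ξ = X.
At extent ξ: n_D = 1 − X; n_G = 1 − X; n_F = X.
Summing: n_T = 2 − X.
With p_i = (n_i/n_T)P, Kp = p_F / (p_D p_G).
This yields a degree-2 equation in X; solving on (0,1), X = 0.739.

X = 0.739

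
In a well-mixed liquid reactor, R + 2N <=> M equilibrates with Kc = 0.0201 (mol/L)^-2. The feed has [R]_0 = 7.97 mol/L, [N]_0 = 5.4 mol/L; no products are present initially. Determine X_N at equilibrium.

Let X = conversion of N; extent ξ = 5.4X/2 mol/L.
Concentrations: [R] = 7.97 − 2.7X; [N] = 5.4 − 5.4X; [M] = 2.7X.
Kc = [M] / ([R] [N]^2).
Solving Kc = 0.0201 for X ∈ (0,1): X = 0.448.

X = 0.448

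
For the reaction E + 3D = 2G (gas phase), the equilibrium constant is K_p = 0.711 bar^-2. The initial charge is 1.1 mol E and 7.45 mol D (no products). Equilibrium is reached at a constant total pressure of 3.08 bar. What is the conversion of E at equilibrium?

Basis: 1.1 mol E initially; let X = conversion of E. Extent ξ = 1.1X.
Species balance: n_E = 1.1 − 1.1X; n_D = 7.45 − 3.3X; n_G = 2.2X.
Total moles n_T = 8.55 − 2.2X.
y_i = n_i/n_T, p_i = y_i·P. K_p = p_G^2 / (p_E p_D^3).
Substituting and setting equal to 0.711 bar^-2 gives a polynomial in X; the root in (0,1) is X = 0.816.

X = 0.816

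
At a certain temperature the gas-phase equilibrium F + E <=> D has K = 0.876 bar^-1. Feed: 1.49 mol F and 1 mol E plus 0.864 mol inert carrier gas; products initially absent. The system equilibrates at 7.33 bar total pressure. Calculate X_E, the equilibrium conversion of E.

X = 0.664

Let X = conversion of E (basis 1 mol E); extent of reaction ξ = X.
Mole table: n_F = 1.49 − X; n_E = 1 − X; n_D = X; n_I = 0.864 (inert).
Summing: n_T = 3.35 − X.
Mole fractions y_i = n_i/n_T; K = p_D / (p_F p_E) with p_i = y_i·P.
Equating to 0.876 bar^-1 and solving on 0 < X < 1: X = 0.664.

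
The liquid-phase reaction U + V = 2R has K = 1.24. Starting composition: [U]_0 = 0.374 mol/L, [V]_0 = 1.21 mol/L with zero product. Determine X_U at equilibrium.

Let X = conversion of U; extent ξ = 0.374·X mol/L.
Concentrations: [U] = 0.374 − 0.374X; [V] = 1.21 − 0.374X; [R] = 0.748X.
K = [R]^2 / ([U] [V]).
This equals 1.24 at X = 0.584 (the root in 0 < X < 1).

X = 0.584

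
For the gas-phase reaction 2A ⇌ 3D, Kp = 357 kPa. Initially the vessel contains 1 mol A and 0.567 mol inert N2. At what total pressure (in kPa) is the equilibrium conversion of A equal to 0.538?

P = 266 kPa

Take 1 mol A as basis and let X be its fractional conversion, so ξ = 0.5X.
At extent ξ: n_A = 1 − X; n_D = 1.5X; n_I = 0.567 (inert).
Total moles n_T = 1.57 + 0.5X.
Kp = p_D^3 / (p_A^2) with p_i = (n_i/n_T)·P.
At X = 0.538: the mole-fraction product g(X) = Π y_i^ν_i = 1.341. Since Kp = g(X)·P^{1}, P = (Kp/g)^(1/1) = (357/1.341)^(1/1) = 266 kPa.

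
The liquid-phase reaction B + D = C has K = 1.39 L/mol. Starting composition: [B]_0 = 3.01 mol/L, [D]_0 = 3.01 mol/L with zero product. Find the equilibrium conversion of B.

Let X = conversion of B; extent ξ = 3.01·X mol/L.
Concentrations: [B] = 3.01 − 3.01X; [D] = 3.01 − 3.01X; [C] = 3.01X.
K = [C] / ([B] [D]).
Setting equal to 1.39 and solving for X on (0,1) gives X = 0.616.

X = 0.616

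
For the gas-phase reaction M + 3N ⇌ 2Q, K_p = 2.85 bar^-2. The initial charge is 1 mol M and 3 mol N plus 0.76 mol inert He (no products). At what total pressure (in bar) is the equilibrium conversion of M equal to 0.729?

Basis: 1 mol M initially; let X = conversion of M. Extent ξ = X.
At extent ξ: n_M = 1 − X; n_N = 3 − 3X; n_Q = 2X; n_I = 0.76 (inert).
Total moles n_T = 4.76 − 2X.
K_p = p_Q^2 / (p_M p_N^3) with p_i = (n_i/n_T)·P.
At X = 0.729: the mole-fraction product g(X) = Π y_i^ν_i = 159.2. Since K_p = g(X)·P^{-2}, P = (g/K_p)^(1/2) = (159.2/2.85)^(1/2) = 7.47 bar.

P = 7.47 bar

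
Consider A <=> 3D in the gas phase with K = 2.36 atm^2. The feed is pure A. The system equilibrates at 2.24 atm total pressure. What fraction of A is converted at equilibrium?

X = 0.317

Let X = conversion of A (basis 1 mol A); extent of reaction ξ = X.
At extent ξ: n_A = 1 − X; n_D = 3X.
Total moles n_T = 1 + 2X.
Mole fractions y_i = n_i/n_T; K = p_D^3 / (p_A) with p_i = y_i·P.
This yields a degree-3 equation in X; solving on (0,1), X = 0.317.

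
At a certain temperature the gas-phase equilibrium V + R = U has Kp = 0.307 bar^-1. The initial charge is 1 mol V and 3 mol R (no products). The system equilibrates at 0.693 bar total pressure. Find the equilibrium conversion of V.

Take 1 mol V as basis and let X be its fractional conversion, so ξ = X.
At extent ξ: n_V = 1 − X; n_R = 3 − X; n_U = X.
Total moles n_T = 4 − X.
With p_i = (n_i/n_T)P, Kp = p_U / (p_V p_R).
Substituting and setting equal to 0.307 bar^-1 gives a polynomial in X; the root in (0,1) is X = 0.136.

X = 0.136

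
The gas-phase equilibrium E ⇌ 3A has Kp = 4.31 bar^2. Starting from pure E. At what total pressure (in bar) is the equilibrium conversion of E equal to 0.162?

Take 1 mol E as basis and let X be its fractional conversion, so ξ = X.
Species balance: n_E = 1 − X; n_A = 3X.
Total moles n_T = 1 + 2X.
Kp = p_A^3 / (p_E) with p_i = (n_i/n_T)·P.
At X = 0.162: the mole-fraction product g(X) = Π y_i^ν_i = 0.07814. Since Kp = g(X)·P^{2}, P = (Kp/g)^(1/2) = (4.31/0.07814)^(1/2) = 7.43 bar.

P = 7.43 bar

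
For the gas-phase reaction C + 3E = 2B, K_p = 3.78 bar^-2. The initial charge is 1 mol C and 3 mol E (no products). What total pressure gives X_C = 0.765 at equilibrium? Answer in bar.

Basis: 1 mol C initially; let X = conversion of C. Extent ξ = X.
At extent ξ: n_C = 1 − X; n_E = 3 − 3X; n_B = 2X.
Total moles n_T = 4 − 2X.
K_p = p_B^2 / (p_C p_E^3) with p_i = (n_i/n_T)·P.
At X = 0.765: the mole-fraction product g(X) = Π y_i^ν_i = 173.4. Since K_p = g(X)·P^{-2}, P = (g/K_p)^(1/2) = (173.4/3.78)^(1/2) = 6.77 bar.

P = 6.77 bar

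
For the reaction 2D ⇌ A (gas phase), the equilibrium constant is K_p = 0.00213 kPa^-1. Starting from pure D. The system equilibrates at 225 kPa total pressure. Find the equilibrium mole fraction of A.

y_A = 0.261

Let X = conversion of D (basis 1 mol D); extent of reaction ξ = 0.5X.
At extent ξ: n_D = 1 − X; n_A = 0.5X.
Total moles n_T = 1 − 0.5X.
Mole fractions y_i = n_i/n_T; K_p = p_A / (p_D^2) with p_i = y_i·P.
Equating to 0.00213 kPa^-1 and solving on 0 < X < 1: X = 0.414.
Then n_A = 0.207, n_T = 0.793, so y_A = 0.261.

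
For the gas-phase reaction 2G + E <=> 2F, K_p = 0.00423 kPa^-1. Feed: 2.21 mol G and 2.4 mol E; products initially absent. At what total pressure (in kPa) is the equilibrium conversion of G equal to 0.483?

Let X = conversion of G (basis 2.21 mol G); extent of reaction ξ = 1.1X.
Mole table: n_G = 2.21 − 2.21X; n_E = 2.4 − 1.1X; n_F = 2.21X.
Summing: n_T = 4.61 − 1.1X.
K_p = p_F^2 / (p_G^2 p_E) with p_i = (n_i/n_T)·P.
At X = 0.483: the mole-fraction product g(X) = Π y_i^ν_i = 1.906. Since K_p = g(X)·P^{-1}, P = (g/K_p)^(1/1) = (1.906/0.00423)^(1/1) = 451 kPa.

P = 451 kPa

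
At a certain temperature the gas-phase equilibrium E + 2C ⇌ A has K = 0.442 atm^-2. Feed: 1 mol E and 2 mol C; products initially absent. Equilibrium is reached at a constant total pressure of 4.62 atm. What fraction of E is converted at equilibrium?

X = 0.630

Basis: 1 mol E initially; let X = conversion of E. Extent ξ = X.
Mole table: n_E = 1 − X; n_C = 2 − 2X; n_A = X.
n_T = Σnᵢ = 3 − 2X.
Mole fractions y_i = n_i/n_T; K = p_A / (p_E p_C^2) with p_i = y_i·P.
Equating to 0.442 atm^-2 and solving on 0 < X < 1: X = 0.630.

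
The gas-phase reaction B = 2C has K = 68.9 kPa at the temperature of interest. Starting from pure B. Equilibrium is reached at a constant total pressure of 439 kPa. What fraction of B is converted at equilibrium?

Let X = conversion of B (basis 1 mol B); extent of reaction ξ = X.
At extent ξ: n_B = 1 − X; n_C = 2X.
n_T = Σnᵢ = 1 + X.
Mole fractions y_i = n_i/n_T; K = p_C^2 / (p_B) with p_i = y_i·P.
Substituting and setting equal to 68.9 kPa gives a polynomial in X; the root in (0,1) is X = 0.194.

X = 0.194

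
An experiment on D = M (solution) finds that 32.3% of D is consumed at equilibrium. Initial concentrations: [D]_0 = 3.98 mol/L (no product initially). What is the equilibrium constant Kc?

Kc = 0.477

Let X = conversion of D.
Concentrations: [D] = 3.98 − 3.98X; [M] = 3.98X.
At X = 0.323: [D] = 2.69, [M] = 1.29.
Kc = [M] / ([D]) = 0.477.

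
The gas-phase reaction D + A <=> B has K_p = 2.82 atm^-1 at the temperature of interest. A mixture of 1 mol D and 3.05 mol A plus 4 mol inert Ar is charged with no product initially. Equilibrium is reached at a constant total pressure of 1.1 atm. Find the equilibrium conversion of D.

X = 0.511

Take 1 mol D as basis and let X be its fractional conversion, so ξ = X.
Moles: n_D = 1 − X; n_A = 3.05 − X; n_B = X; n_I = 4 (inert).
Total moles n_T = 8.05 − X.
y_i = n_i/n_T, p_i = y_i·P. K_p = p_B / (p_D p_A).
Equating to 2.82 atm^-1 and solving on 0 < X < 1: X = 0.511.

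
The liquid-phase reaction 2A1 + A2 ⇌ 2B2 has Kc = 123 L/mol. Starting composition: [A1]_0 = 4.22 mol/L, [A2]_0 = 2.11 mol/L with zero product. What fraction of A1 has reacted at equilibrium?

X = 0.858

Let X = conversion of A1; extent ξ = 4.22X/2 mol/L.
Concentrations: [A1] = 4.22 − 4.22X; [A2] = 2.11 − 2.11X; [B2] = 4.22X.
Kc = [B2]^2 / ([A1]^2 [A2]).
This equals 123 at X = 0.858 (the root in 0 < X < 1).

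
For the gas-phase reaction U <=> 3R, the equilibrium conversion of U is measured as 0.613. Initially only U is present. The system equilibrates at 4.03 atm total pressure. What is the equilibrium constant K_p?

K_p = 52.7 atm^2

Let X = conversion of U (basis 1 mol U); extent of reaction ξ = X.
At extent ξ: n_U = 1 − X; n_R = 3X.
Summing: n_T = 1 + 2X.
At X = 0.613: n_U = 0.387, n_R = 1.84, n_T = 2.23.
p_i = (n_i/n_T)·P. K_p = p_R^3 / (p_U) = 52.7 atm^2.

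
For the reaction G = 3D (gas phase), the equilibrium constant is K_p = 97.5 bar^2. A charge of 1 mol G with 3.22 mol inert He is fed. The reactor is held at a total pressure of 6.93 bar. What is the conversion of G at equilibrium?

Let X = conversion of G (basis 1 mol G); extent of reaction ξ = X.
Mole table: n_G = 1 − X; n_D = 3X; n_I = 3.22 (inert).
Summing: n_T = 4.22 + 2X.
Mole fractions y_i = n_i/n_T; K_p = p_D^3 / (p_G) with p_i = y_i·P.
Substituting and setting equal to 97.5 bar^2 gives a polynomial in X; the root in (0,1) is X = 0.799.

X = 0.799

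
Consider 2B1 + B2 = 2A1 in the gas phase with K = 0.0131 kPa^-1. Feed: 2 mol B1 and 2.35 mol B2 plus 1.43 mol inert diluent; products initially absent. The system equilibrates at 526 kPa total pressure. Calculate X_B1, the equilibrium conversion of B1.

Let X = conversion of B1 (basis 2 mol B1); extent of reaction ξ = X.
Species balance: n_B1 = 2 − 2X; n_B2 = 2.35 − X; n_A1 = 2X; n_I = 1.43 (inert).
Summing: n_T = 5.78 − X.
Mole fractions y_i = n_i/n_T; K = p_A1^2 / (p_B1^2 p_B2) with p_i = y_i·P.
Equating to 0.0131 kPa^-1 and solving on 0 < X < 1: X = 0.604.

X = 0.604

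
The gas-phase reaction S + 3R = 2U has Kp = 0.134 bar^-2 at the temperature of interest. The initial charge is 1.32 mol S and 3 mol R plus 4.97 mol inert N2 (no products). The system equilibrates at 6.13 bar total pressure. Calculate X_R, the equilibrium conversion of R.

X = 0.350

Let X = conversion of R (basis 3 mol R); extent of reaction ξ = X.
Species balance: n_S = 1.32 − X; n_R = 3 − 3X; n_U = 2X; n_I = 4.97 (inert).
Summing: n_T = 9.29 − 2X.
With p_i = (n_i/n_T)P, Kp = p_U^2 / (p_S p_R^3).
Setting this equal to 0.134 bar^-2 and taking the physical root (0 < X < 1) gives X = 0.350.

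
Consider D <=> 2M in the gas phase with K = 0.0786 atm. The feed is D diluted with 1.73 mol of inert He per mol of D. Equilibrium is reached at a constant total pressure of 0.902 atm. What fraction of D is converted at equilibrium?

X = 0.224

Let X = conversion of D (basis 1 mol D); extent of reaction ξ = X.
Mole table: n_D = 1 − X; n_M = 2X; n_I = 1.73 (inert).
Total moles n_T = 2.73 + X.
y_i = n_i/n_T, p_i = y_i·P. K = p_M^2 / (p_D).
This yields a degree-2 equation in X; solving on (0,1), X = 0.224.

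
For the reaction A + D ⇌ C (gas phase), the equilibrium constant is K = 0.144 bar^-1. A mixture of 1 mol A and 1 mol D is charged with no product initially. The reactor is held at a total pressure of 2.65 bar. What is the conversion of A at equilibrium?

Take 1 mol A as basis and let X be its fractional conversion, so ξ = X.
Species balance: n_A = 1 − X; n_D = 1 − X; n_C = X.
Summing: n_T = 2 − X.
Mole fractions y_i = n_i/n_T; K = p_C / (p_A p_D) with p_i = y_i·P.
This yields a degree-2 equation in X; solving on (0,1), X = 0.149.

X = 0.149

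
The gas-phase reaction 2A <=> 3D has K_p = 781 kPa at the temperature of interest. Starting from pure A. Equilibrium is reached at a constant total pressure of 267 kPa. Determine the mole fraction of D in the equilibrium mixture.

Basis: 1 mol A initially; let X = conversion of A. Extent ξ = 0.5X.
Mole table: n_A = 1 − X; n_D = 1.5X.
Total moles n_T = 1 + 0.5X.
With p_i = (n_i/n_T)P, K_p = p_D^3 / (p_A^2).
Equating to 781 kPa and solving on 0 < X < 1: X = 0.581.
Then n_D = 0.872, n_T = 1.29, so y_D = 0.675.

y_D = 0.675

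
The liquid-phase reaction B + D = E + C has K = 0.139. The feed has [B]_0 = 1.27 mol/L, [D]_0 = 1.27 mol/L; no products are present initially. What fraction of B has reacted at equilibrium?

X = 0.272

Let X = conversion of B; extent ξ = 1.27·X mol/L.
Concentrations: [B] = 1.27 − 1.27X; [D] = 1.27 − 1.27X; [E] = 1.27X; [C] = 1.27X.
K = [E] [C] / ([B] [D]).
Equating to 0.139: the physical root is X = 0.272.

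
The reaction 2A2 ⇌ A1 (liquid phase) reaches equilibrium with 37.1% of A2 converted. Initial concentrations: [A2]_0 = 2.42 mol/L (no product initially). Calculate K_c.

K_c = 0.194 L/mol

Let X = conversion of A2.
Concentrations: [A2] = 2.42 − 2.42X; [A1] = 1.21X.
At X = 0.371: [A2] = 1.52, [A1] = 0.449.
K_c = [A1] / ([A2]^2) = 0.194 L/mol.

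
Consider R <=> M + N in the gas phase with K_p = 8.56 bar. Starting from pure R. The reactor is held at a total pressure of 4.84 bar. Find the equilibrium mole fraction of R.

y_R = 0.112

Basis: 1 mol R initially; let X = conversion of R. Extent ξ = X.
Species balance: n_R = 1 − X; n_M = X; n_N = X.
Total moles n_T = 1 + X.
Mole fractions y_i = n_i/n_T; K_p = p_M p_N / (p_R) with p_i = y_i·P.
Equating to 8.56 bar and solving on 0 < X < 1: X = 0.799.
Then n_R = 0.201, n_T = 1.8, so y_R = 0.112.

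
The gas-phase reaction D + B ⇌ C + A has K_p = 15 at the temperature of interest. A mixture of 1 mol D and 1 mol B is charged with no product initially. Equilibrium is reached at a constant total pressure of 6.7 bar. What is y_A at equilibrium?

Basis: 1 mol D initially; let X = conversion of D. Extent ξ = X.
Moles: n_D = 1 − X; n_B = 1 − X; n_C = X; n_A = X.
n_T stays at 2 (no change in mole number).
With p_i = (n_i/n_T)P, K_p = p_C p_A / (p_D p_B).
Setting this equal to 15 and taking the physical root (0 < X < 1) gives X = 0.795.
Then n_A = 0.795, n_T = 2, so y_A = 0.397.

y_A = 0.397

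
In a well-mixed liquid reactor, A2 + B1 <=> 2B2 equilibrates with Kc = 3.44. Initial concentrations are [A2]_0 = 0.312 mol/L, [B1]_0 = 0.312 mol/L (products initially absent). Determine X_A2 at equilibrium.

X = 0.481

Let X = conversion of A2; extent ξ = 0.312·X mol/L.
Concentrations: [A2] = 0.312 − 0.312X; [B1] = 0.312 − 0.312X; [B2] = 0.624X.
Kc = [B2]^2 / ([A2] [B1]).
Equating to 3.44: the physical root is X = 0.481.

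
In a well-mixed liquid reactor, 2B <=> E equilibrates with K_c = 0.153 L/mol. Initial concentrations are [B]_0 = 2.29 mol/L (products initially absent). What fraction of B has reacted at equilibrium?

Let X = conversion of B; extent ξ = 2.29X/2 mol/L.
Concentrations: [B] = 2.29 − 2.29X; [E] = 1.15X.
K_c = [E] / ([B]^2).
Setting equal to 0.153 and solving for X on (0,1) gives X = 0.322.

X = 0.322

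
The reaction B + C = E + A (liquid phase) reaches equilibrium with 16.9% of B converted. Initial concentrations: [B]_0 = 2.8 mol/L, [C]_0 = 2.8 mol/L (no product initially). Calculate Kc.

Let X = conversion of B.
Concentrations: [B] = 2.8 − 2.8X; [C] = 2.8 − 2.8X; [E] = 2.8X; [A] = 2.8X.
At X = 0.169: [B] = 2.33, [C] = 2.33, [E] = 0.473, [A] = 0.473.
Kc = [E] [A] / ([B] [C]) = 0.0414.

Kc = 0.0414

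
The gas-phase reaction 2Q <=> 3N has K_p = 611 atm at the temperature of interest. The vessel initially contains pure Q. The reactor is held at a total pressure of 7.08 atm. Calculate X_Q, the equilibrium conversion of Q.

X = 0.867

Let X = conversion of Q (basis 1 mol Q); extent of reaction ξ = 0.5X.
Species balance: n_Q = 1 − X; n_N = 1.5X.
n_T = Σnᵢ = 1 + 0.5X.
y_i = n_i/n_T, p_i = y_i·P. K_p = p_N^3 / (p_Q^2).
Equating to 611 atm and solving on 0 < X < 1: X = 0.867.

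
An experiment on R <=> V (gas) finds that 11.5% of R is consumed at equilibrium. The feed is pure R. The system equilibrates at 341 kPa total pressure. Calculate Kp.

Basis: 1 mol R initially; let X = conversion of R. Extent ξ = X.
Mole table: n_R = 1 − X; n_V = X.
n_T stays at 1 (no change in mole number).
At X = 0.115: n_R = 0.885, n_V = 0.115, n_T = 1.
p_i = (n_i/n_T)·P. Kp = p_V / (p_R) = 0.13.

Kp = 0.13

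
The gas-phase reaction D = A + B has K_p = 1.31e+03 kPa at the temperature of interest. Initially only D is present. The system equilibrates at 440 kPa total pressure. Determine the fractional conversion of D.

Take 1 mol D as basis and let X be its fractional conversion, so ξ = X.
Moles: n_D = 1 − X; n_A = X; n_B = X.
n_T = Σnᵢ = 1 + X.
With p_i = (n_i/n_T)P, K_p = p_A p_B / (p_D).
Setting this equal to 1.31e+03 kPa and taking the physical root (0 < X < 1) gives X = 0.865.

X = 0.865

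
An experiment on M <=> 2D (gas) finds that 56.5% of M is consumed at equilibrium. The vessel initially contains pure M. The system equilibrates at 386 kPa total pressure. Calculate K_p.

K_p = 724 kPa

Basis: 1 mol M initially; let X = conversion of M. Extent ξ = X.
At extent ξ: n_M = 1 − X; n_D = 2X.
n_T = Σnᵢ = 1 + X.
At X = 0.565: n_M = 0.435, n_D = 1.13, n_T = 1.56.
p_i = (n_i/n_T)·P. K_p = p_D^2 / (p_M) = 724 kPa.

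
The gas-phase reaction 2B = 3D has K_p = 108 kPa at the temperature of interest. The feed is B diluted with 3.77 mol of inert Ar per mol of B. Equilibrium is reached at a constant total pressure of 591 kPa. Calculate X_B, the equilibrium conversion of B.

X = 0.439

Let X = conversion of B (basis 1 mol B); extent of reaction ξ = 0.5X.
Moles: n_B = 1 − X; n_D = 1.5X; n_I = 3.77 (inert).
Total moles n_T = 4.77 + 0.5X.
y_i = n_i/n_T, p_i = y_i·P. K_p = p_D^3 / (p_B^2).
Setting this equal to 108 kPa and taking the physical root (0 < X < 1) gives X = 0.439.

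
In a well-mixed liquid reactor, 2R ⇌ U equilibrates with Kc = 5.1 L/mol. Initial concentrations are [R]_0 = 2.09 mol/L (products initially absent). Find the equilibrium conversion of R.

X = 0.806

Let X = conversion of R; extent ξ = 2.09X/2 mol/L.
Concentrations: [R] = 2.09 − 2.09X; [U] = 1.04X.
Kc = [U] / ([R]^2).
Equating to 5.1 L/mol: the physical root is X = 0.806.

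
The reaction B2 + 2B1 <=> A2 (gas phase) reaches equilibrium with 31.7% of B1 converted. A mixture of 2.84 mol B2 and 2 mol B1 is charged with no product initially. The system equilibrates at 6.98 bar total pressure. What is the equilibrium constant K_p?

K_p = 0.0244 bar^-2

Take 2 mol B1 as basis and let X be its fractional conversion, so ξ = X.
Mole table: n_B2 = 2.84 − X; n_B1 = 2 − 2X; n_A2 = X.
Total moles n_T = 4.84 − 2X.
At X = 0.317: n_B2 = 2.52, n_B1 = 1.37, n_A2 = 0.317, n_T = 4.21.
p_i = (n_i/n_T)·P. K_p = p_A2 / (p_B2 p_B1^2) = 0.0244 bar^-2.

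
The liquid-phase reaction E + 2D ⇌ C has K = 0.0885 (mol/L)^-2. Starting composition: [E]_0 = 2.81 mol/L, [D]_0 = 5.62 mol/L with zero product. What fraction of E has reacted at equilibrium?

Let X = conversion of E; extent ξ = 2.81·X mol/L.
Concentrations: [E] = 2.81 − 2.81X; [D] = 5.62 − 5.62X; [C] = 2.81X.
K = [C] / ([E] [D]^2).
Equating to 0.0885 (mol/L)^-2: the physical root is X = 0.454.

X = 0.454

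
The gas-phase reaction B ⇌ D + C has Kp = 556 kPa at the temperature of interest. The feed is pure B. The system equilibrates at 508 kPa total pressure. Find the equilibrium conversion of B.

Basis: 1 mol B initially; let X = conversion of B. Extent ξ = X.
Mole table: n_B = 1 − X; n_D = X; n_C = X.
Summing: n_T = 1 + X.
With p_i = (n_i/n_T)P, Kp = p_D p_C / (p_B).
Setting this equal to 556 kPa and taking the physical root (0 < X < 1) gives X = 0.723.

X = 0.723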